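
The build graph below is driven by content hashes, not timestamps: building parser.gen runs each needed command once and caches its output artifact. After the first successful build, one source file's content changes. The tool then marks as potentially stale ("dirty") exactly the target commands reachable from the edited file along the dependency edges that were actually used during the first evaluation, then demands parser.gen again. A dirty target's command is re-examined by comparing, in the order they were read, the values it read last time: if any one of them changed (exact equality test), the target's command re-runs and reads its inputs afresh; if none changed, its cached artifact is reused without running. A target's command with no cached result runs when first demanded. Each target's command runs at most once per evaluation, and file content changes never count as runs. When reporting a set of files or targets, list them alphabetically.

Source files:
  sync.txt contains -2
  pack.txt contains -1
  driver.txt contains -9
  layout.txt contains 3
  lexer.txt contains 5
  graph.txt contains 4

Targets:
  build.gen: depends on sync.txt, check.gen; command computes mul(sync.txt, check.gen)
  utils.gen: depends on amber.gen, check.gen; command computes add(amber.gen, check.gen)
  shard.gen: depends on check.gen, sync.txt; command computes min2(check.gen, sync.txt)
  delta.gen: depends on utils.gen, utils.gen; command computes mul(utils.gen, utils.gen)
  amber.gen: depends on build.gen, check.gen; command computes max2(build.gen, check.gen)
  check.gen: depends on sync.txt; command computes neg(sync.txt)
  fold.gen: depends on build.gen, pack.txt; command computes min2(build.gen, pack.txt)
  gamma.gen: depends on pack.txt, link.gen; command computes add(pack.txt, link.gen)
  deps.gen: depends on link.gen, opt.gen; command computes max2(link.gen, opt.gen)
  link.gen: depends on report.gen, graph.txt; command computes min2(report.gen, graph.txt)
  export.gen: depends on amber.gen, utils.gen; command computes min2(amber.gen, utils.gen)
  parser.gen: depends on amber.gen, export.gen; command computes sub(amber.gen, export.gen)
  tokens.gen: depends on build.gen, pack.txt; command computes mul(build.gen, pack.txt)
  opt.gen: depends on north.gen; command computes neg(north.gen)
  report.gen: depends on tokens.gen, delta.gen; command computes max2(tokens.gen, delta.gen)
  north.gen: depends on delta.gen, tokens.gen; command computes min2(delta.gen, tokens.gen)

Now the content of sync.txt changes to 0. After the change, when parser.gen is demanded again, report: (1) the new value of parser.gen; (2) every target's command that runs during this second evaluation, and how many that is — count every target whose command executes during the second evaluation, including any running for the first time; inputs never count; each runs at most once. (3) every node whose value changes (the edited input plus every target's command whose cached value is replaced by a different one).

parser.gen now evaluates to 0.
Run set: amber.gen, build.gen, check.gen, export.gen, parser.gen, utils.gen (6 run).
Changed values: amber.gen, build.gen, check.gen, export.gen, sync.txt, utils.gen.

Initial pass — values computed on the first demand:
  check.gen = neg(-2) = 2
  build.gen = mul(-2, 2) = -4
  amber.gen = max2(-4, 2) = 2
  utils.gen = add(2, 2) = 4
  export.gen = min2(2, 4) = 2
  parser.gen = sub(2, 2) = 0

Second demand — change propagation:
  check.gen: re-runs because sync.txt -2->0; new result 0.
  build.gen: re-runs because sync.txt -2->0; check.gen 2->0; new result 0.
  amber.gen: re-runs because build.gen -4->0; check.gen 2->0; new result 0.
  utils.gen: re-runs because amber.gen 2->0; check.gen 2->0; new result 0.
  export.gen: re-runs because amber.gen 2->0; utils.gen 4->0; new result 0.
  parser.gen: re-runs because amber.gen 2->0; export.gen 2->0; new result 0 (unchanged).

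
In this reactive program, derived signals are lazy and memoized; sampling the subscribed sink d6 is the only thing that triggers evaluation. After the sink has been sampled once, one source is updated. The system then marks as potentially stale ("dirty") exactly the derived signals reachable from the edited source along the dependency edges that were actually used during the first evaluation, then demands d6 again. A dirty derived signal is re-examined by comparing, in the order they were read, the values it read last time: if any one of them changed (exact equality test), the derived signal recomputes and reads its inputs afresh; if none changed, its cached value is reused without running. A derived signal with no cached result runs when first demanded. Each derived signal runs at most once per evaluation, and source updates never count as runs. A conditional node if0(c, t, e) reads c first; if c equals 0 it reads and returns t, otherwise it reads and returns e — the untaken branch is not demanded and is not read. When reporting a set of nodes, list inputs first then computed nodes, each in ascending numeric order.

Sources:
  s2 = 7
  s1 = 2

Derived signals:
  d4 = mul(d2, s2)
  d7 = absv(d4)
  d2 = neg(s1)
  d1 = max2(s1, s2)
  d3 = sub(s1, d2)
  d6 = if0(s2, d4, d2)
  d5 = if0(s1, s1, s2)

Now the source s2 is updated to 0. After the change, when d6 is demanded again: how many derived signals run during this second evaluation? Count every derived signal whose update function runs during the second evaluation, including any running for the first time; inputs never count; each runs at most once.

First demand of the output computes:
  d2 = neg(2) = -2
  d6 = if0(s2=7 -> else branch d2) = -2

After the edit, cleaning proceeds:
  d4: had never run; runs now, result 0.
  d6: a read changed (s2 7->0) — executes, giving 0.

Note the branch switch — d4 had no cache and runs now for the first time.

2 derived signals run: d4, d6.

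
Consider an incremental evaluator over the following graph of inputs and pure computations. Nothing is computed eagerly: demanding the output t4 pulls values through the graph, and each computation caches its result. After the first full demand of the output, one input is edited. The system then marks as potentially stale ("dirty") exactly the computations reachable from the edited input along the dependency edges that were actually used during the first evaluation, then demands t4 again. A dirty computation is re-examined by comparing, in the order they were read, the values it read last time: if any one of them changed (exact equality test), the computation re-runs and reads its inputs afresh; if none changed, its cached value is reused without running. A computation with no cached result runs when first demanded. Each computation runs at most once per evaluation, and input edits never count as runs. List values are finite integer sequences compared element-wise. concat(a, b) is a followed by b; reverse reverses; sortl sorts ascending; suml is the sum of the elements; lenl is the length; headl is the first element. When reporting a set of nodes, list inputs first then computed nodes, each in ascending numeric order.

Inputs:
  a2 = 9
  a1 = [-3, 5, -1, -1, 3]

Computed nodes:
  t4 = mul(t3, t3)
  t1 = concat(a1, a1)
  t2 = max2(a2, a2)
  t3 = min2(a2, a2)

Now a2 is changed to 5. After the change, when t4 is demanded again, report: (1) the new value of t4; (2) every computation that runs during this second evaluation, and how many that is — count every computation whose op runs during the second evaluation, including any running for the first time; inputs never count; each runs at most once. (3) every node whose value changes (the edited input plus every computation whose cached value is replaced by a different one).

Initial pass — values computed on the first demand:
  t3 = min2(9, 9) = 9
  t4 = mul(9, 9) = 81

Second demand — change propagation:
  t3: re-runs because a2 9->5; a2 9->5; new result 5.
  t4: re-runs because t3 9->5; t3 9->5; new result 25.

t4 now evaluates to 25.
Run set: t3, t4 (2 run).
Changed values: a2, t3, t4.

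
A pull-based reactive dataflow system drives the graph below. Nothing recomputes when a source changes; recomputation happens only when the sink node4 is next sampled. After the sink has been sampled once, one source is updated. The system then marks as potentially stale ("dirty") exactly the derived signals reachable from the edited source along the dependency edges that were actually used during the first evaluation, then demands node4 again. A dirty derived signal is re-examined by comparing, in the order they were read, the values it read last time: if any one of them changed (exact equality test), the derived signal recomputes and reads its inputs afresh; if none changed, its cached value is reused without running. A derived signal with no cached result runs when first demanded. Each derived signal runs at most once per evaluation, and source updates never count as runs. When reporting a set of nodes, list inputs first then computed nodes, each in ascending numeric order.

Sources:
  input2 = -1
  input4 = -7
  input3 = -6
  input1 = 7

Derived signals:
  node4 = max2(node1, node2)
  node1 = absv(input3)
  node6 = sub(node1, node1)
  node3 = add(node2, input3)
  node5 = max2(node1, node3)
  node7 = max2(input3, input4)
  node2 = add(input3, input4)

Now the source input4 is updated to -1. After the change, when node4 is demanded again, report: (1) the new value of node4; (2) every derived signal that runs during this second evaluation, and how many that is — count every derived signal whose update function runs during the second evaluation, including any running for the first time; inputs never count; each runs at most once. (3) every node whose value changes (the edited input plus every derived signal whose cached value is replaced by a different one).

First evaluation (everything demanded from the output):
  node1 = absv(-6) = 6
  node2 = add(-6, -7) = -13
  node4 = max2(6, -13) = 6

Propagation after the edit:
  node2: runs — input4 -7->-1; result -7.
  node4: runs — node2 -13->-7; result 6 (same value as before).

New value of node4: 6.
Derived signals that run: node2, node4 — 2 in total.
Values that change: input4, node2.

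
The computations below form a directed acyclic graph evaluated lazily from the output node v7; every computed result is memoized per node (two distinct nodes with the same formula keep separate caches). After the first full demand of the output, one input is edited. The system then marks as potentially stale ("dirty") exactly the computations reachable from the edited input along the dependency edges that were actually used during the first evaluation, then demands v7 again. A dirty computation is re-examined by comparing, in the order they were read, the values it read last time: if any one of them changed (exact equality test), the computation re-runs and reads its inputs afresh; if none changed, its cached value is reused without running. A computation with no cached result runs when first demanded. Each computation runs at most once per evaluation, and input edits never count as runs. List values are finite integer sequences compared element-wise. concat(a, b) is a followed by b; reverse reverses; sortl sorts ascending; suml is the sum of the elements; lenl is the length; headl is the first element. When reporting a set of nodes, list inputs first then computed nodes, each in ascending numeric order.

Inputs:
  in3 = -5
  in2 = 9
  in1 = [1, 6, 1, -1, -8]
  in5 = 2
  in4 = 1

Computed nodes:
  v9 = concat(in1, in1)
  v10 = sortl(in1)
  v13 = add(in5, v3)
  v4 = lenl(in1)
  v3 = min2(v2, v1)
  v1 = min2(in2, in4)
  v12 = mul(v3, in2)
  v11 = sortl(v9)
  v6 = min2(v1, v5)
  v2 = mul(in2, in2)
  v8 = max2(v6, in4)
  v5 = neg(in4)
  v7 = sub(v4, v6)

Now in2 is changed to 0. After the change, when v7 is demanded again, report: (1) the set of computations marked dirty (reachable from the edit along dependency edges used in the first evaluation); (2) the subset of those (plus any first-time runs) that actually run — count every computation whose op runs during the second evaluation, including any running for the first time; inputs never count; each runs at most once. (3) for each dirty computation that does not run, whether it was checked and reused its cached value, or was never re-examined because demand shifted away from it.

First demand of the output computes:
  v1 = min2(9, 1) = 1
  v4 = lenl([1, 6, 1, -1, -8]) = 5
  v5 = neg(1) = -1
  v6 = min2(1, -1) = -1
  v7 = sub(5, -1) = 6

After the edit, cleaning proceeds:
  v1: a read changed (in2 9->0) — executes, giving 0.
  v6: a read changed (v1 1->0) — executes, giving -1 — identical to its old value.
  v7: dirty, but its reads are unchanged (v4 unchanged, v6 unchanged); cached 6 stands.

Note the absorption at v6: it re-runs yet its value is the same, leaving the output's value untouched.

The edit dirties: v1, v6, v7.
2 computations run: v1, v6.
Cache hits after checking: v7.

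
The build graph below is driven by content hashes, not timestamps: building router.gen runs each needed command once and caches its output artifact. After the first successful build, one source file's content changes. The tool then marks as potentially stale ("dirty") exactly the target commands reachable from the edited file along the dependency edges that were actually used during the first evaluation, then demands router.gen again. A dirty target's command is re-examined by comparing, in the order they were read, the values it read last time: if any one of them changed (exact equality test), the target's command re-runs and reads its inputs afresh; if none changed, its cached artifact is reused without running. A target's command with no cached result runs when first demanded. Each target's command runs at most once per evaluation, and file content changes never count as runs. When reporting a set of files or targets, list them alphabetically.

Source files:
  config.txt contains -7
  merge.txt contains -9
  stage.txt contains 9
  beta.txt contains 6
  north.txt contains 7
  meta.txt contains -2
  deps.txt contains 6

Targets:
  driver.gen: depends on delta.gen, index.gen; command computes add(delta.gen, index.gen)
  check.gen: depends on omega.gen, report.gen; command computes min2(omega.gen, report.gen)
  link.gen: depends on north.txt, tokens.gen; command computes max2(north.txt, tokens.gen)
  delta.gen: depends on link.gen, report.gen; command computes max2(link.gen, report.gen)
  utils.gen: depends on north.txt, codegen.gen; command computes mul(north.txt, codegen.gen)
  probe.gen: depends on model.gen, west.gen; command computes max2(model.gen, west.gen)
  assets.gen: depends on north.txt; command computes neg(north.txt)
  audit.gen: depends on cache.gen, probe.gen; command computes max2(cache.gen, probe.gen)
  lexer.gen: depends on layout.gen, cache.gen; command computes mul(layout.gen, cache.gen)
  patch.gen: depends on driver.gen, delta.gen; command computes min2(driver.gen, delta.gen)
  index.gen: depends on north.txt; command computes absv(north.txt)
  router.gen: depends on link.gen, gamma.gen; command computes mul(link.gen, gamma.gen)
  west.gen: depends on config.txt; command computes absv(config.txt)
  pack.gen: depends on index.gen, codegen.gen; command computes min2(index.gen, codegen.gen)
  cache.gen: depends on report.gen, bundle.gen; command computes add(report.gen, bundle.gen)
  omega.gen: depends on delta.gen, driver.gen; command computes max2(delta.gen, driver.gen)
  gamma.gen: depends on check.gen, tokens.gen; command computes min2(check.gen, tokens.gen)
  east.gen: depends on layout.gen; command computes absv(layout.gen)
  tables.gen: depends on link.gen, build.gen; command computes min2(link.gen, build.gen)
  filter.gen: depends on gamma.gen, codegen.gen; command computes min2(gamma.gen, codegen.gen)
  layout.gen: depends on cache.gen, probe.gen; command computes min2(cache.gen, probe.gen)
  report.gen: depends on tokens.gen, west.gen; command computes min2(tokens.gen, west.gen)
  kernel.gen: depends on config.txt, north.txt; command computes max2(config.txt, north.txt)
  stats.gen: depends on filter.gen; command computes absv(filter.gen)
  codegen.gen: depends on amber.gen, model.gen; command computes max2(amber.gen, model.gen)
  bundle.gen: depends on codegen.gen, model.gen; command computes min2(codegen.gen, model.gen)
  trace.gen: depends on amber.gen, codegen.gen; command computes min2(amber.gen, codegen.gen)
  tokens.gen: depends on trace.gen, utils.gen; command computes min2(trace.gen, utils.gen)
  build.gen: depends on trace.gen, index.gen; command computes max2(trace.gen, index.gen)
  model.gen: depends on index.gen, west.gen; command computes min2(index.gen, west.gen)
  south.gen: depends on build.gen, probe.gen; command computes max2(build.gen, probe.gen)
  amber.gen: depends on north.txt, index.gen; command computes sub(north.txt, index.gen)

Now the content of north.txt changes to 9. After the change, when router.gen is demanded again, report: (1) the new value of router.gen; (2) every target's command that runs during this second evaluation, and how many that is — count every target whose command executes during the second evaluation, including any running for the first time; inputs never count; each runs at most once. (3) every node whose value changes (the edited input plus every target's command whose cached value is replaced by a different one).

Initial pass — values computed on the first demand:
  index.gen = absv(7) = 7
  amber.gen = sub(7, 7) = 0
  west.gen = absv(-7) = 7
  model.gen = min2(7, 7) = 7
  codegen.gen = max2(0, 7) = 7
  trace.gen = min2(0, 7) = 0
  utils.gen = mul(7, 7) = 49
  tokens.gen = min2(0, 49) = 0
  link.gen = max2(7, 0) = 7
  report.gen = min2(0, 7) = 0
  delta.gen = max2(7, 0) = 7
  driver.gen = add(7, 7) = 14
  omega.gen = max2(7, 14) = 14
  check.gen = min2(14, 0) = 0
  gamma.gen = min2(0, 0) = 0
  router.gen = mul(7, 0) = 0

Second demand — change propagation:
  index.gen: re-runs because north.txt 7->9; new result 9.
  amber.gen: re-runs because north.txt 7->9; index.gen 7->9; new result 0 (unchanged).
  model.gen: re-runs because index.gen 7->9; new result 7 (unchanged).
  codegen.gen: re-examined; everything it read last time is the same (amber.gen unchanged, model.gen unchanged) — cache 7 kept, no run.
  trace.gen: re-examined; everything it read last time is the same (amber.gen unchanged, codegen.gen unchanged) — cache 0 kept, no run.
  utils.gen: re-runs because north.txt 7->9; new result 63.
  tokens.gen: re-runs because utils.gen 49->63; new result 0 (unchanged).
  link.gen: re-runs because north.txt 7->9; new result 9.
  report.gen: re-examined; everything it read last time is the same (tokens.gen unchanged, west.gen unchanged) — cache 0 kept, no run.
  delta.gen: re-runs because link.gen 7->9; new result 9.
  driver.gen: re-runs because delta.gen 7->9; index.gen 7->9; new result 18.
  omega.gen: re-runs because delta.gen 7->9; driver.gen 14->18; new result 18.
  check.gen: re-runs because omega.gen 14->18; new result 0 (unchanged).
  gamma.gen: re-examined; everything it read last time is the same (check.gen unchanged, tokens.gen unchanged) — cache 0 kept, no run.
  router.gen: re-runs because link.gen 7->9; new result 0 (unchanged).

The important point: at codegen.gen every value read last time is unchanged, so the dirty flag clears without a run.

router.gen now evaluates to 0.
Run set: amber.gen, check.gen, delta.gen, driver.gen, index.gen, link.gen, model.gen, omega.gen, router.gen, tokens.gen, utils.gen (11 run).
Changed values: delta.gen, driver.gen, index.gen, link.gen, north.txt, omega.gen, utils.gen.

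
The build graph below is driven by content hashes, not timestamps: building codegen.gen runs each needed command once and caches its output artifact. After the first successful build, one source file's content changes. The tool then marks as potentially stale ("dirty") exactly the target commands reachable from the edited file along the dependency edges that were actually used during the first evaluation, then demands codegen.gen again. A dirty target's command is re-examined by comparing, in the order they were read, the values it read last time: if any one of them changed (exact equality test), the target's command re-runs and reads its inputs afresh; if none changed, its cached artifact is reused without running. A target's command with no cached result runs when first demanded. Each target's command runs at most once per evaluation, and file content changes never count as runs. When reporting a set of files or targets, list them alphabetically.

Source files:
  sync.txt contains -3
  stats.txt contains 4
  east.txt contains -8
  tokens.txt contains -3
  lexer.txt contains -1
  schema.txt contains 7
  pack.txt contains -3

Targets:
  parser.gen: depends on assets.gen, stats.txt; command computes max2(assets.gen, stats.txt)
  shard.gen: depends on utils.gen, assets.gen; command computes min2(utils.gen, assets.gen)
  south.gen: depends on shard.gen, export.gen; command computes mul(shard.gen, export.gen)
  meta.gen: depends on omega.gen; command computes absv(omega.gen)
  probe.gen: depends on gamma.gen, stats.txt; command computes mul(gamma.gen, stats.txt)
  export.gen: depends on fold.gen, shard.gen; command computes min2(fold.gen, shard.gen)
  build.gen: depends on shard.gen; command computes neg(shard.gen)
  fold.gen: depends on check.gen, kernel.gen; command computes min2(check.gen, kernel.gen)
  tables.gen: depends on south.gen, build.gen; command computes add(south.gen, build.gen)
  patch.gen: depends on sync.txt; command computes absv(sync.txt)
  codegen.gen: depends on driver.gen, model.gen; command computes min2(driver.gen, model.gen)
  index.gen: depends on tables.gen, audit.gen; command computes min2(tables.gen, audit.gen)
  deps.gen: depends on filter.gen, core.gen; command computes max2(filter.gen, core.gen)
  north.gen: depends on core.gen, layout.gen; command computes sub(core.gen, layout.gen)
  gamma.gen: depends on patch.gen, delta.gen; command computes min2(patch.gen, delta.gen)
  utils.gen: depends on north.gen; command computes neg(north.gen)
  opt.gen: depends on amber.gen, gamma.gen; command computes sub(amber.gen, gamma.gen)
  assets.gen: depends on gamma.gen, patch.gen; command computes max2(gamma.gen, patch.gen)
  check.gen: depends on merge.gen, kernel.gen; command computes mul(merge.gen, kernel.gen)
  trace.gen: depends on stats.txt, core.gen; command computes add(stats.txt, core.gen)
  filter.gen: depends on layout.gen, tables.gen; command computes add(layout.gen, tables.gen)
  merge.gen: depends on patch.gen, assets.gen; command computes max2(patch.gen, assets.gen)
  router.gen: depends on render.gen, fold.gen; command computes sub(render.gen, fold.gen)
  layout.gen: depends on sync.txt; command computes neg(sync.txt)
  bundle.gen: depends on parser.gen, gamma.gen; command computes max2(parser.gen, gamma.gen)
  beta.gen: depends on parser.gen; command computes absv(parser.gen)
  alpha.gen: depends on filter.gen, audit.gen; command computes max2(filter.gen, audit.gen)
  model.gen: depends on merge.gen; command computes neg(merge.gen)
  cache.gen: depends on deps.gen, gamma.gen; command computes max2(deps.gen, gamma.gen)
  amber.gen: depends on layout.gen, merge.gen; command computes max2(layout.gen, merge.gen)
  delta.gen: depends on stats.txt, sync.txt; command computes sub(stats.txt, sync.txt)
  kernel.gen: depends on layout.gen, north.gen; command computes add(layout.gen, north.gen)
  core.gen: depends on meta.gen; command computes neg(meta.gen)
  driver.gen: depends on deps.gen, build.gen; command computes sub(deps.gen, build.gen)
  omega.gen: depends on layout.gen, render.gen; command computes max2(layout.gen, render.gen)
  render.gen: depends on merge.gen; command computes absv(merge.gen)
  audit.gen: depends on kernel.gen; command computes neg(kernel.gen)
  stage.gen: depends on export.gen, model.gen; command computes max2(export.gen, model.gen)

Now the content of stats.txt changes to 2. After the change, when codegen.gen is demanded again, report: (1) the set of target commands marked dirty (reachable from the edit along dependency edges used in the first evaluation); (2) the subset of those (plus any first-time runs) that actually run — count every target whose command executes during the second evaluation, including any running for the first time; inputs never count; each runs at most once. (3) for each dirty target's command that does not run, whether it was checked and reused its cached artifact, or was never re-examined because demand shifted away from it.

Initial pass — values computed on the first demand:
  delta.gen = sub(4, -3) = 7
  layout.gen = neg(-3) = 3
  patch.gen = absv(-3) = 3
  gamma.gen = min2(3, 7) = 3
  assets.gen = max2(3, 3) = 3
  merge.gen = max2(3, 3) = 3
  model.gen = neg(3) = -3
  render.gen = absv(3) = 3
  omega.gen = max2(3, 3) = 3
  meta.gen = absv(3) = 3
  core.gen = neg(3) = -3
  north.gen = sub(-3, 3) = -6
  kernel.gen = add(3, -6) = -3
  check.gen = mul(3, -3) = -9
  fold.gen = min2(-9, -3) = -9
  utils.gen = neg(-6) = 6
  shard.gen = min2(6, 3) = 3
  build.gen = neg(3) = -3
  export.gen = min2(-9, 3) = -9
  south.gen = mul(3, -9) = -27
  tables.gen = add(-27, -3) = -30
  filter.gen = add(3, -30) = -27
  deps.gen = max2(-27, -3) = -3
  driver.gen = sub(-3, -3) = 0
  codegen.gen = min2(0, -3) = -3

Second demand — change propagation:
  delta.gen: re-runs because stats.txt 4->2; new result 5.
  gamma.gen: re-runs because delta.gen 7->5; new result 3 (unchanged).
  assets.gen: re-examined; everything it read last time is the same (gamma.gen unchanged, patch.gen unchanged) — cache 3 kept, no run.
  merge.gen: re-examined; everything it read last time is the same (patch.gen unchanged, assets.gen unchanged) — cache 3 kept, no run.
  model.gen: re-examined; everything it read last time is the same (merge.gen unchanged) — cache -3 kept, no run.
  render.gen: re-examined; everything it read last time is the same (merge.gen unchanged) — cache 3 kept, no run.
  omega.gen: re-examined; everything it read last time is the same (layout.gen unchanged, render.gen unchanged) — cache 3 kept, no run.
  meta.gen: re-examined; everything it read last time is the same (omega.gen unchanged) — cache 3 kept, no run.
  core.gen: re-examined; everything it read last time is the same (meta.gen unchanged) — cache -3 kept, no run.
  north.gen: re-examined; everything it read last time is the same (core.gen unchanged, layout.gen unchanged) — cache -6 kept, no run.
  kernel.gen: re-examined; everything it read last time is the same (layout.gen unchanged, north.gen unchanged) — cache -3 kept, no run.
  check.gen: re-examined; everything it read last time is the same (merge.gen unchanged, kernel.gen unchanged) — cache -9 kept, no run.
  fold.gen: re-examined; everything it read last time is the same (check.gen unchanged, kernel.gen unchanged) — cache -9 kept, no run.
  utils.gen: re-examined; everything it read last time is the same (north.gen unchanged) — cache 6 kept, no run.
  shard.gen: re-examined; everything it read last time is the same (utils.gen unchanged, assets.gen unchanged) — cache 3 kept, no run.
  build.gen: re-examined; everything it read last time is the same (shard.gen unchanged) — cache -3 kept, no run.
  export.gen: re-examined; everything it read last time is the same (fold.gen unchanged, shard.gen unchanged) — cache -9 kept, no run.
  south.gen: re-examined; everything it read last time is the same (shard.gen unchanged, export.gen unchanged) — cache -27 kept, no run.
  tables.gen: re-examined; everything it read last time is the same (south.gen unchanged, build.gen unchanged) — cache -30 kept, no run.
  filter.gen: re-examined; everything it read last time is the same (layout.gen unchanged, tables.gen unchanged) — cache -27 kept, no run.
  deps.gen: re-examined; everything it read last time is the same (filter.gen unchanged, core.gen unchanged) — cache -3 kept, no run.
  driver.gen: re-examined; everything it read last time is the same (deps.gen unchanged, build.gen unchanged) — cache 0 kept, no run.
  codegen.gen: re-examined; everything it read last time is the same (driver.gen unchanged, model.gen unchanged) — cache -3 kept, no run.

The important point: gamma.gen recomputes to an identical value, and the output ends up unchanged.

Dirty set: assets.gen, build.gen, check.gen, codegen.gen, core.gen, delta.gen, deps.gen, driver.gen, export.gen, filter.gen, fold.gen, gamma.gen, kernel.gen, merge.gen, meta.gen, model.gen, north.gen, omega.gen, render.gen, shard.gen, south.gen, tables.gen, utils.gen.
Run set: delta.gen, gamma.gen (2 run).
Re-examined without running (cache reused): assets.gen, build.gen, check.gen, codegen.gen, core.gen, deps.gen, driver.gen, export.gen, filter.gen, fold.gen, kernel.gen, merge.gen, meta.gen, model.gen, north.gen, omega.gen, render.gen, shard.gen, south.gen, tables.gen, utils.gen.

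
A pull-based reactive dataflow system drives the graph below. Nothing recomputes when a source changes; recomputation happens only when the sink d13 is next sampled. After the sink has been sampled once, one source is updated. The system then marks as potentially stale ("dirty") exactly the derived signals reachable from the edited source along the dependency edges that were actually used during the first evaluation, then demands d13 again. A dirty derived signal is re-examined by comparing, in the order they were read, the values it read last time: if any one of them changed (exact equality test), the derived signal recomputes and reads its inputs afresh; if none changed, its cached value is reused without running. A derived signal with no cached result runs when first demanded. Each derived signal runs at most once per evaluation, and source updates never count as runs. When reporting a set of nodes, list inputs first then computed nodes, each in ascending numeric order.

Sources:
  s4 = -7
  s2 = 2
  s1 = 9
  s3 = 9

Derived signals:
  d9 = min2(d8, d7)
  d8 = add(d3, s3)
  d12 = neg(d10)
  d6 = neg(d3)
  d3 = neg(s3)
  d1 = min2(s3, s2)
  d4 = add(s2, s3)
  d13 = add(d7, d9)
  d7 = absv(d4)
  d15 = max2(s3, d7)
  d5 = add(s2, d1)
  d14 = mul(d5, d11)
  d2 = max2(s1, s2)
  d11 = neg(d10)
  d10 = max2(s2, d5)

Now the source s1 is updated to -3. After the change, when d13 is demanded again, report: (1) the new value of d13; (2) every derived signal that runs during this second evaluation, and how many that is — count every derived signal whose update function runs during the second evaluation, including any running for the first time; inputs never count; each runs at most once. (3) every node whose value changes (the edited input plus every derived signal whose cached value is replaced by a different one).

First evaluation (everything demanded from the output):
  d3 = neg(9) = -9
  d4 = add(2, 9) = 11
  d7 = absv(11) = 11
  d8 = add(-9, 9) = 0
  d9 = min2(0, 11) = 0
  d13 = add(11, 0) = 11

Propagation after the edit:
  s1 feeds no computation that the output demands — nothing is marked dirty and nothing runs.

Key observation: s1 is never demanded by the output, so the edit triggers no recomputation at all.

New value of d13: 11.
Derived signals that run: none — 0 in total.
Values that change: s1.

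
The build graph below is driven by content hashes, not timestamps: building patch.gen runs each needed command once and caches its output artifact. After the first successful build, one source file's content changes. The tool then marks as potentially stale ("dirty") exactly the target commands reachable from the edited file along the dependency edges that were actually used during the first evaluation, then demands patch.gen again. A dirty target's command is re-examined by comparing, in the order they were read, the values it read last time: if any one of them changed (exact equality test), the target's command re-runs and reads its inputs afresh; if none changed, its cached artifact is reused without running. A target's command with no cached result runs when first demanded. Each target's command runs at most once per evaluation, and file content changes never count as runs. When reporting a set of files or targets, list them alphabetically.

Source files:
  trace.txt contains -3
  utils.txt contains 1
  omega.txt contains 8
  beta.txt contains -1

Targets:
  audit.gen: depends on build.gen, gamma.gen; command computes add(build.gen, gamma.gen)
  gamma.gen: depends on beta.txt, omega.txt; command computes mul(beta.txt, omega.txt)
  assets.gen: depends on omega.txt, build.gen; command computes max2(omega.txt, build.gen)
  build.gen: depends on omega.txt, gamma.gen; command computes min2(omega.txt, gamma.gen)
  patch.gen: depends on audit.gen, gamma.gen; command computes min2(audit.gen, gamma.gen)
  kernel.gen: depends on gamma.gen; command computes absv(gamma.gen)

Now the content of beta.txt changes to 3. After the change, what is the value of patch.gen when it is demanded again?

Initial pass — values computed on the first demand:
  gamma.gen = mul(-1, 8) = -8
  build.gen = min2(8, -8) = -8
  audit.gen = add(-8, -8) = -16
  patch.gen = min2(-16, -8) = -16

Second demand — change propagation:
  gamma.gen: re-runs because beta.txt -1->3; new result 24.
  build.gen: re-runs because gamma.gen -8->24; new result 8.
  audit.gen: re-runs because build.gen -8->8; gamma.gen -8->24; new result 32.
  patch.gen: re-runs because audit.gen -16->32; gamma.gen -8->24; new result 24.

patch.gen now evaluates to 24.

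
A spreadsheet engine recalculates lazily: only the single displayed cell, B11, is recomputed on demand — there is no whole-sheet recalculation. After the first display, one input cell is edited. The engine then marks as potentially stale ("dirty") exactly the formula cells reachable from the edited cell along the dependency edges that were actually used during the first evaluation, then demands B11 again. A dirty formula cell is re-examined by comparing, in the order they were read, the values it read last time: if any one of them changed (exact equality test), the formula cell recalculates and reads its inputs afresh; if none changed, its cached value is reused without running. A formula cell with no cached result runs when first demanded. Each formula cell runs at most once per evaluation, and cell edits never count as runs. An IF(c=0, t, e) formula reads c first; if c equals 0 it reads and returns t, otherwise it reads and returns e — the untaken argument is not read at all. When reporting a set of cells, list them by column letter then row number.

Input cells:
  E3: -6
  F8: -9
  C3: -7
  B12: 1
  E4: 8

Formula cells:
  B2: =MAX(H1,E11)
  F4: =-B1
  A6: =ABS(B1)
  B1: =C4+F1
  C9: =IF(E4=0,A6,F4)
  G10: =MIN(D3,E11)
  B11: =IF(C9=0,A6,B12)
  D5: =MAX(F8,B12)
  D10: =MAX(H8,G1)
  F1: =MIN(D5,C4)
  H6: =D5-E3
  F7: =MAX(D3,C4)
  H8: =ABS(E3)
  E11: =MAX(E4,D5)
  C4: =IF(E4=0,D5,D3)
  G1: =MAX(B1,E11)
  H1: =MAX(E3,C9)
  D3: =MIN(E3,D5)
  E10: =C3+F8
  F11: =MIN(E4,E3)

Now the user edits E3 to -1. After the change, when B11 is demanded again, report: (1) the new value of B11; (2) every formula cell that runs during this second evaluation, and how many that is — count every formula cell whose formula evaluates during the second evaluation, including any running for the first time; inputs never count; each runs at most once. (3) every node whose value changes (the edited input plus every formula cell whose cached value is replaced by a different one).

First evaluation (everything demanded from the output):
  D5 = MAX(-9, 1) = 1
  D3 = MIN(-6, 1) = -6
  C4 = IF(E4=0: E4=8 -> else branch D3) = -6
  F1 = MIN(1, -6) = -6
  B1 = -6 + -6 = -12
  F4 = -(-12) = 12
  C9 = IF(E4=0: E4=8 -> else branch F4) = 12
  B11 = IF(C9=0: C9=12 -> else branch B12) = 1

Propagation after the edit:
  D3: runs — E3 -6->-1; result -1.
  C4: runs — D3 -6->-1; result -1.
  F1: runs — C4 -6->-1; result -1.
  B1: runs — C4 -6->-1; F1 -6->-1; result -2.
  F4: runs — B1 -12->-2; result 2.
  C9: runs — F4 12->2; result 2.
  B11: runs — C9 12->2; result 1 (same value as before).

New value of B11: 1.
Formula cells that run: B1, B11, C4, C9, D3, F1, F4 — 7 in total.
Values that change: B1, C4, C9, D3, E3, F1, F4.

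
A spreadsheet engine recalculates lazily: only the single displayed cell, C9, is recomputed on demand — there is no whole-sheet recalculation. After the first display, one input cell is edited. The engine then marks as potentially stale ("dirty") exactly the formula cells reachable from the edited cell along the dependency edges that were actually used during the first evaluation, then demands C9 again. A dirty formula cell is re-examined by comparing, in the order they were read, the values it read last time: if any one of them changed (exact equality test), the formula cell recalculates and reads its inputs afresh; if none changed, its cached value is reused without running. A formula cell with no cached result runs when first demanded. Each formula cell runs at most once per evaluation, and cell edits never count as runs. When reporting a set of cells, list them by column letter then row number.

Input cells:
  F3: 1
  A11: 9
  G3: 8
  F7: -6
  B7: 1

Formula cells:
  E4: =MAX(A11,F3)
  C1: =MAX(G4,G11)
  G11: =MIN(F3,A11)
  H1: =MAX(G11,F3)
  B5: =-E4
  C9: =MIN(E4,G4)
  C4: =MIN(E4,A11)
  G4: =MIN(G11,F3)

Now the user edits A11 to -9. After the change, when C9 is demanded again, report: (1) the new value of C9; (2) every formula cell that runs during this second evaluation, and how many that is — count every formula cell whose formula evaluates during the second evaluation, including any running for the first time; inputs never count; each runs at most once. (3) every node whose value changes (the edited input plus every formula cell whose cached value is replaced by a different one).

First evaluation (everything demanded from the output):
  E4 = MAX(9, 1) = 9
  G11 = MIN(1, 9) = 1
  G4 = MIN(1, 1) = 1
  C9 = MIN(9, 1) = 1

Propagation after the edit:
  E4: runs — A11 9->-9; result 1.
  G11: runs — A11 9->-9; result -9.
  G4: runs — G11 1->-9; result -9.
  C9: runs — E4 9->1; G4 1->-9; result -9.

New value of C9: -9.
Formula cells that run: C9, E4, G4, G11 — 4 in total.
Values that change: A11, C9, E4, G4, G11.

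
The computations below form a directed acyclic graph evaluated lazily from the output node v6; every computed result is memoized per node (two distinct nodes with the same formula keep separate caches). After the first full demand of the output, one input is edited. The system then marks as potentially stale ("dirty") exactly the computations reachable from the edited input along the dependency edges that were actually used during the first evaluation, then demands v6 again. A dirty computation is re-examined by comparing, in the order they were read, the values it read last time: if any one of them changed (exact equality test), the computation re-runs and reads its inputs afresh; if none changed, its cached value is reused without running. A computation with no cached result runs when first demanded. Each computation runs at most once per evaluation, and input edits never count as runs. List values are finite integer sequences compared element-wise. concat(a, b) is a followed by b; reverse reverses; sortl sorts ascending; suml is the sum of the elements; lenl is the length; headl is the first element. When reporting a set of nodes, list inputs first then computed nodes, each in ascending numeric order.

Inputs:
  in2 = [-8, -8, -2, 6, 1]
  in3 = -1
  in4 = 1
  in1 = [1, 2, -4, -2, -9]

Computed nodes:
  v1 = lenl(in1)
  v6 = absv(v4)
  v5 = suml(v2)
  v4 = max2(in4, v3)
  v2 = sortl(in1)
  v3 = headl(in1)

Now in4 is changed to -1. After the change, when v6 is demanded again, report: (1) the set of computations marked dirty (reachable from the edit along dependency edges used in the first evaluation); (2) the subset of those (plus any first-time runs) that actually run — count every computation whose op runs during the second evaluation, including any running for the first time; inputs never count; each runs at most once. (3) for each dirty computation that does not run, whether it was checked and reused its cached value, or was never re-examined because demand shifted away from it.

First demand of the output computes:
  v3 = headl([1, 2, -4, -2, -9]) = 1
  v4 = max2(1, 1) = 1
  v6 = absv(1) = 1

After the edit, cleaning proceeds:
  v4: a read changed (in4 1->-1) — executes, giving 1 — identical to its old value.
  v6: dirty, but its reads are unchanged (v4 unchanged); cached 1 stands.

Note the absorption at v4: it re-runs yet its value is the same, leaving the output's value untouched.

The edit dirties: v4, v6.
1 computations run: v4.
Cache hits after checking: v6.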